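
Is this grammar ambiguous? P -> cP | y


right-linear, alternatives start with distinct terminals 'c' vs 'y': unique leftmost derivation
Unambiguous


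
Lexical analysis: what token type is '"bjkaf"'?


Pattern: double-quoted sequence
Type: STRING_LITERAL


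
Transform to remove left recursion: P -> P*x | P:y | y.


Left-recursive alternatives: P*x, P:y; non-recursive: y
Introduce P': P -> yP', P' -> *xP' | :yP' | ε


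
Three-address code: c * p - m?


Break into single-operator statements:
t1 = c * p
t2 = t1 - m


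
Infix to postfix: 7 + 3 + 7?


Left to right (same or higher precedence on left)
Postfix: 7 3 + 7 +


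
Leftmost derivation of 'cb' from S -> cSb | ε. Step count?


Derivation: S => cSb => cb
Steps: 2


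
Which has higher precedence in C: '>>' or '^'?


'>>' is shift (level 8); '^' is bitwise XOR (level 4)
Higher level binds tighter
'>>' has higher precedence than '^'


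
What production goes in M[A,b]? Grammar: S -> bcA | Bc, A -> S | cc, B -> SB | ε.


For [A, b]: 'b' ∈ FIRST(S)
Entry: A -> S


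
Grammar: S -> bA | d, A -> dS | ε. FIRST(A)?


Per alternative of A: FIRST(dS) = {d}; FIRST(ε) = {ε}
FIRST(A) = {d, ε}


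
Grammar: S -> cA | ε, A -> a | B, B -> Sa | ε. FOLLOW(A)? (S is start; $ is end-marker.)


$ ∈ FOLLOW(S). For each A -> αBβ: add FIRST(β)\{ε} to FOLLOW(B); if β nullable, add FOLLOW(A).
FOLLOW(A) = {$, a}


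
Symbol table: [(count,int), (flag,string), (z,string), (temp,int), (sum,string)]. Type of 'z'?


Lookup 'z' → type string


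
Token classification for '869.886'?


Pattern: digits with a decimal point
Type: FLOAT_LITERAL


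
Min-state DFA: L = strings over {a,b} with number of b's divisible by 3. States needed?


Track (count of b) mod 3: states 0..2, accept at 0
Minimal DFA: 3 states


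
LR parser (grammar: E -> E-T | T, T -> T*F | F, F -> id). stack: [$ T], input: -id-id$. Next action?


lookahead ∉ {*} so T won't extend; reduce E -> T
Action: reduce (E -> T)


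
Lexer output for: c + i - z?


Scan left to right, longest-match per lexeme
Tokens: ID(c), OP(+), ID(i), OP(-), ID(z)


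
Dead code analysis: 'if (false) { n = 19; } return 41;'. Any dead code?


condition is constant false, so the whole block is unreachable
Dead: 'if (false) { n = 19; }'


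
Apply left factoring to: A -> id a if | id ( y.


Common prefix: 'id'
Factored: A -> id A', A' -> a if | ( y


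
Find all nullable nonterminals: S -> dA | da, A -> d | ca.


A nonterminal is nullable iff some alternative derives ε (directly, or every symbol in it is nullable)
Nullable: {}


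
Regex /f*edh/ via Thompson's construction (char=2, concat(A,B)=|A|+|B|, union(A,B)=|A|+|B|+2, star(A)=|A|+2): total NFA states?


Syntax tree has 4 char leaf(s), 0 union(s), 1 star(s)
chars contribute 4×2 = 8; each union adds +2; each star adds +2
Total: 8 + 0 + 2 = 10 states


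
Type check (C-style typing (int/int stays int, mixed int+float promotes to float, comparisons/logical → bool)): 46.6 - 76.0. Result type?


Operand types: float - float
Rule: mixed int/float promotes to float; int/int stays int
Result type: float


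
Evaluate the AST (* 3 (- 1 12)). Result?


Evaluate inner: (- 1 12) = -11
Evaluate root: (* 3 -11) = -33
Result: -33


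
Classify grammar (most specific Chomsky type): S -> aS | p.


Right-linear: every RHS is a terminal or a terminal followed by one nonterminal
Classification: Type 3 (Regular)


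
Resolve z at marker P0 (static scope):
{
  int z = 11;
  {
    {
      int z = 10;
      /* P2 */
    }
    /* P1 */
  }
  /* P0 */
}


z declared in the same block as P0
z = 11


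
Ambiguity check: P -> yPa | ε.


balanced y^n…a^n: each string has a unique parse
Unambiguous


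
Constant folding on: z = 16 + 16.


16 + 16 = 32 at compile time
Optimized: z = 32


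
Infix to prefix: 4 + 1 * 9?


'*' binds tighter: tree is (+ 4 (* 1 9))
Prefix: + 4 * 1 9


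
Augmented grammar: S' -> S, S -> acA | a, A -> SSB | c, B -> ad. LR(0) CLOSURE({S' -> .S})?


Start: S' -> .S
For each item with dot before a nonterminal B, add B -> .γ for every B-production
Closure: [S' -> .S, S -> .acA, S -> .a]


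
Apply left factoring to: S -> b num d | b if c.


Common prefix: 'b'
Factored: S -> b S', S' -> num d | if c


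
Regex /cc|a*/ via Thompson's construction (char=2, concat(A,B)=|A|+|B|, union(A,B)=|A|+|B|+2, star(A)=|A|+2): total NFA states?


Syntax tree has 3 char leaf(s), 1 union(s), 1 star(s)
chars contribute 3×2 = 6; each union adds +2; each star adds +2
Total: 6 + 2 + 2 = 10 states


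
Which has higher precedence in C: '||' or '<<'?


'<<' is shift (level 8); '||' is logical OR (level 1)
Higher level binds tighter
'<<' has higher precedence than '||'


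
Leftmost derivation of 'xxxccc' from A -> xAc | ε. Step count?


Derivation: A => xAc => xxAcc => xxxAccc => xxxccc
Steps: 4


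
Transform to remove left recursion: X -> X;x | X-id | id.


Left-recursive alternatives: X;x, X-id; non-recursive: id
Introduce X': X -> idX', X' -> ;xX' | -idX' | ε


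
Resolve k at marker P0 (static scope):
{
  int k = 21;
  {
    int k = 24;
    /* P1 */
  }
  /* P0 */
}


k declared in the same block as P0
k = 21


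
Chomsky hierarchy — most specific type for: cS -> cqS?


LHS has context (more than one symbol) and |LHS| ≤ |RHS|
Classification: Type 1 (Context-Sensitive)


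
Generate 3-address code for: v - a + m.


Break into single-operator statements:
t1 = v - a
t2 = t1 + m


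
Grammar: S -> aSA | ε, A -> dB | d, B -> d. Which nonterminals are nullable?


A nonterminal is nullable iff some alternative derives ε (directly, or every symbol in it is nullable)
Nullable: {S}


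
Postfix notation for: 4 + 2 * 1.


* has higher precedence, evaluate 2*1 first
Postfix: 4 2 1 * +


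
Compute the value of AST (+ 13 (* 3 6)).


Evaluate inner: (* 3 6) = 18
Evaluate root: (+ 13 18) = 31
Result: 31


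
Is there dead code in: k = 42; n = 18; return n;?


k is assigned but never read
Dead: 'k = 42'


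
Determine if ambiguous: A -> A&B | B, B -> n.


precedence layered via separate nonterminal B: deterministic
Unambiguous


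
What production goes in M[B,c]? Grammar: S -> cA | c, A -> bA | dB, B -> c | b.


For [B, c]: 'c' ∈ FIRST(c)
Entry: B -> c


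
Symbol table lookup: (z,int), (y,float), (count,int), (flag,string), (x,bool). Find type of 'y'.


Lookup 'y' → type float


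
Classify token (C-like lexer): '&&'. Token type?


Pattern: operator symbol
Type: OPERATOR


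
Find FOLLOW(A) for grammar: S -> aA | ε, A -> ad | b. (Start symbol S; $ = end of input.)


$ ∈ FOLLOW(S). For each A -> αBβ: add FIRST(β)\{ε} to FOLLOW(B); if β nullable, add FOLLOW(A).
FOLLOW(A) = {$}


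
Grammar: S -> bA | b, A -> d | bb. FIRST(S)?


Per alternative of S: FIRST(bA) = {b}; FIRST(b) = {b}
FIRST(S) = {b}


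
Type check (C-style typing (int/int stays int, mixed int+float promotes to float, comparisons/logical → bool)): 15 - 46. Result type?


Operand types: int - int
Rule: mixed int/float promotes to float; int/int stays int
Result type: int


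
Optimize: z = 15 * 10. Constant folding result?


15 * 10 = 150 at compile time
Optimized: z = 150


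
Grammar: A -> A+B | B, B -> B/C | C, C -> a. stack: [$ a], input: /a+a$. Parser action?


'a' on top is the handle for C -> a
Action: reduce (C -> a)


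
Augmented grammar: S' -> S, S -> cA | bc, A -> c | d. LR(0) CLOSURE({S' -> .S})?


Start: S' -> .S
For each item with dot before a nonterminal B, add B -> .γ for every B-production
Closure: [S' -> .S, S -> .cA, S -> .bc]


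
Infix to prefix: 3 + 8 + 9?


left-to-right (same/higher precedence on left): tree is (+ (+ 3 8) 9)
Prefix: + + 3 8 9


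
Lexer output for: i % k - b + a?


Scan left to right, longest-match per lexeme
Tokens: ID(i), OP(%), ID(k), OP(-), ID(b), OP(+), ID(a)


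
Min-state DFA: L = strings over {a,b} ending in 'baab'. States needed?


Track the longest suffix of input matching a prefix of 'baab': 5 classes (prefixes of length 0..4)
Minimal DFA: 5 states


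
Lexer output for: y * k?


Scan left to right, longest-match per lexeme
Tokens: ID(y), OP(*), ID(k)


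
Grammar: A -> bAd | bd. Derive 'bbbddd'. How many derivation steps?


Derivation: A => bAd => bbAdd => bbbddd
Steps: 3


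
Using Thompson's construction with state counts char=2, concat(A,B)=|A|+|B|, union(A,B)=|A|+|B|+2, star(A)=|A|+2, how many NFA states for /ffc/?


Syntax tree has 3 char leaf(s), 0 union(s), 0 star(s)
chars contribute 3×2 = 6; each union adds +2; each star adds +2
Total: 6 + 0 + 0 = 6 states


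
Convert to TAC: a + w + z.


Break into single-operator statements:
t1 = a + w
t2 = t1 + z


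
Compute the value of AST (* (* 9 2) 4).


Evaluate inner: (* 9 2) = 18
Evaluate root: (* 18 4) = 72
Result: 72


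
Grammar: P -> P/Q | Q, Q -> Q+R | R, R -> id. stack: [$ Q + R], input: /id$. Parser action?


handle 'Q+R' on top
Action: reduce (Q -> Q+R)


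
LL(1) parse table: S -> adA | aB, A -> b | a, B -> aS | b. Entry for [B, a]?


For [B, a]: 'a' ∈ FIRST(aS)
Entry: B -> aS


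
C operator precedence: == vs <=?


'<=' is relational (level 7); '==' is equality (level 6)
Higher level binds tighter
'<=' has higher precedence than '=='


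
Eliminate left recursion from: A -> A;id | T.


Left-recursive alternatives: A;id; non-recursive: T
Introduce A': A -> TA', A' -> ;idA' | ε


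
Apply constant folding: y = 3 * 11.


3 * 11 = 33 at compile time
Optimized: y = 33


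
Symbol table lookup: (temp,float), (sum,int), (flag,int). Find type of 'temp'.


Lookup 'temp' → type float


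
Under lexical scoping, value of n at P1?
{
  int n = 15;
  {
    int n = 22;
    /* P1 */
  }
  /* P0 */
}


n declared in the same block as P1
n = 22


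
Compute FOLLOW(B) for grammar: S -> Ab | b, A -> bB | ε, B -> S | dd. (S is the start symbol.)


$ ∈ FOLLOW(S). For each A -> αBβ: add FIRST(β)\{ε} to FOLLOW(B); if β nullable, add FOLLOW(A).
FOLLOW(B) = {b}


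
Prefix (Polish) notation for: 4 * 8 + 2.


left-to-right (same/higher precedence on left): tree is (+ (* 4 8) 2)
Prefix: + * 4 8 2


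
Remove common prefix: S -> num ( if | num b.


Common prefix: 'num'
Factored: S -> num S', S' -> ( if | b


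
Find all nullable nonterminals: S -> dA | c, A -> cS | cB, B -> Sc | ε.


A nonterminal is nullable iff some alternative derives ε (directly, or every symbol in it is nullable)
Nullable: {B}


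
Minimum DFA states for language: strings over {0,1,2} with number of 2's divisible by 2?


Track (count of 2) mod 2: states 0..1, accept at 0
Minimal DFA: 2 states


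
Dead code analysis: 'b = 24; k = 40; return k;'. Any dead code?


b is assigned but never read
Dead: 'b = 24'


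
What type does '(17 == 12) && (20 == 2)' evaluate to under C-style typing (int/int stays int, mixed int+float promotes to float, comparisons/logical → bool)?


Operand types: bool && bool
Rule: logical operators take bool operands and yield bool
Result type: bool


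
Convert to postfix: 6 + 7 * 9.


* has higher precedence, evaluate 7*9 first
Postfix: 6 7 9 * +


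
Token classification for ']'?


Pattern: delimiter/punctuation
Type: PUNCTUATION


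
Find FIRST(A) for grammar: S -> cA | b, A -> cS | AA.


Per alternative of A: FIRST(cS) = {c}; FIRST(AA) = {c}
FIRST(A) = {c}


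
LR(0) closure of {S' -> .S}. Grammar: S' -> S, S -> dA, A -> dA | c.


Start: S' -> .S
For each item with dot before a nonterminal B, add B -> .γ for every B-production
Closure: [S' -> .S, S -> .dA]


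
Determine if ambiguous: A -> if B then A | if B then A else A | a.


dangling else: 'if B then if B then a else a' parses two ways
Ambiguous


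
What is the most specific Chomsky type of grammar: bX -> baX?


LHS has context (more than one symbol) and |LHS| ≤ |RHS|
Classification: Type 1 (Context-Sensitive)


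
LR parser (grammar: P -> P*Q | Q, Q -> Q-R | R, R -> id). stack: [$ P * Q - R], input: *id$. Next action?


handle 'Q-R' on top
Action: reduce (Q -> Q-R)


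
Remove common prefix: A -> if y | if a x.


Common prefix: 'if'
Factored: A -> if A', A' -> y | a x


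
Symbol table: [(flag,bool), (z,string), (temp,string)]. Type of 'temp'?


Lookup 'temp' → type string


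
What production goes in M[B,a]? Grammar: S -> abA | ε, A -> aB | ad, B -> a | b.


For [B, a]: 'a' ∈ FIRST(a)
Entry: B -> a


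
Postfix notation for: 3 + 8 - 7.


Left to right (same or higher precedence on left)
Postfix: 3 8 + 7 -


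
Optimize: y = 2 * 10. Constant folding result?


2 * 10 = 20 at compile time
Optimized: y = 20


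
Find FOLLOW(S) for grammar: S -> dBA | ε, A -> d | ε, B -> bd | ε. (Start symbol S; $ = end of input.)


$ ∈ FOLLOW(S). For each A -> αBβ: add FIRST(β)\{ε} to FOLLOW(B); if β nullable, add FOLLOW(A).
FOLLOW(S) = {$}


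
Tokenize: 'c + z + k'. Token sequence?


Scan left to right, longest-match per lexeme
Tokens: ID(c), OP(+), ID(z), OP(+), ID(k)


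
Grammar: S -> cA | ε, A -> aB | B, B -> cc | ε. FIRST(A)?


Per alternative of A: FIRST(aB) = {a}; FIRST(B) = {c, ε}
FIRST(A) = {a, c, ε}


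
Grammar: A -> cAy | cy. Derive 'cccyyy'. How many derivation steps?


Derivation: A => cAy => ccAyy => cccyyy
Steps: 3


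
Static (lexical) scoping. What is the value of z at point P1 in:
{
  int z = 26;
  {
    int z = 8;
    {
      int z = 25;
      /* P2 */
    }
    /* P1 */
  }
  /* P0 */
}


z declared in the same block as P1
z = 8


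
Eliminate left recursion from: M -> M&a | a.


Left-recursive alternatives: M&a; non-recursive: a
Introduce M': M -> aM', M' -> &aM' | ε


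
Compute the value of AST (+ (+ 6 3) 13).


Evaluate inner: (+ 6 3) = 9
Evaluate root: (+ 9 13) = 22
Result: 22


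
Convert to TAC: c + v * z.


Break into single-operator statements:
t1 = v * z
t2 = c + t1


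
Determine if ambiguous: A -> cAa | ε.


balanced c^n…a^n: each string has a unique parse
Unambiguous


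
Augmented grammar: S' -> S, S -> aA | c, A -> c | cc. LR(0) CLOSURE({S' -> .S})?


Start: S' -> .S
For each item with dot before a nonterminal B, add B -> .γ for every B-production
Closure: [S' -> .S, S -> .aA, S -> .c]


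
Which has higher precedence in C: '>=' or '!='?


'>=' is relational (level 7); '!=' is equality (level 6)
Higher level binds tighter
'>=' has higher precedence than '!='


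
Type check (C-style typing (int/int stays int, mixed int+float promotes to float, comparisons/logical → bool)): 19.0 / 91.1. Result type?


Operand types: float / float
Rule: mixed int/float promotes to float; int/int stays int
Result type: float


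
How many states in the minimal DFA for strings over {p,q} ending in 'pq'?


Track the longest suffix of input matching a prefix of 'pq': 3 classes (prefixes of length 0..2)
Minimal DFA: 3 states


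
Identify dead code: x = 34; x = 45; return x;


first assignment to x is overwritten before any read
Dead: 'x = 34'


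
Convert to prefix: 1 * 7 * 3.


left-to-right (same/higher precedence on left): tree is (* (* 1 7) 3)
Prefix: * * 1 7 3


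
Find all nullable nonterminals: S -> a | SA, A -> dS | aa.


A nonterminal is nullable iff some alternative derives ε (directly, or every symbol in it is nullable)
Nullable: {}


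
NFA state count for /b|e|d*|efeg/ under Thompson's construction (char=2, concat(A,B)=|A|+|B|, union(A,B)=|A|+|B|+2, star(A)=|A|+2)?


Syntax tree has 7 char leaf(s), 3 union(s), 1 star(s)
chars contribute 7×2 = 14; each union adds +2; each star adds +2
Total: 14 + 6 + 2 = 22 states


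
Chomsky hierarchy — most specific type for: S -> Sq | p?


Left-linear: every RHS is a terminal or one nonterminal followed by a terminal
Classification: Type 3 (Regular)


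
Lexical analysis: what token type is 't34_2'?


Pattern: letter/underscore followed by alphanumerics, not a keyword
Type: IDENTIFIER


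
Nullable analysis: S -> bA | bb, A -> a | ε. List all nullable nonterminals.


A nonterminal is nullable iff some alternative derives ε (directly, or every symbol in it is nullable)
Nullable: {A}


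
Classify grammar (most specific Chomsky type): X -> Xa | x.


Left-linear: every RHS is a terminal or one nonterminal followed by a terminal
Classification: Type 3 (Regular)


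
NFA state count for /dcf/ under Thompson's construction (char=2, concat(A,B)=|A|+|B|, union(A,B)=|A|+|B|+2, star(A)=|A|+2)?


Syntax tree has 3 char leaf(s), 0 union(s), 0 star(s)
chars contribute 3×2 = 6; each union adds +2; each star adds +2
Total: 6 + 0 + 0 = 6 states


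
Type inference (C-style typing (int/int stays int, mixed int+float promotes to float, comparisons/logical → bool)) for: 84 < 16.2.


Operand types: int < float
Rule: comparison yields bool
Result type: bool


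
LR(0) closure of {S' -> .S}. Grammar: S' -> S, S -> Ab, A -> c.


Start: S' -> .S
For each item with dot before a nonterminal B, add B -> .γ for every B-production
Closure: [S' -> .S, S -> .Ab, A -> .c]


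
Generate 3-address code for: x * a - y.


Break into single-operator statements:
t1 = x * a
t2 = t1 - y


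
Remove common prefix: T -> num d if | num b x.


Common prefix: 'num'
Factored: T -> num T', T' -> d if | b x


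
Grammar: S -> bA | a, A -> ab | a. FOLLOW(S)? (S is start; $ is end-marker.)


$ ∈ FOLLOW(S). For each A -> αBβ: add FIRST(β)\{ε} to FOLLOW(B); if β nullable, add FOLLOW(A).
FOLLOW(S) = {$}


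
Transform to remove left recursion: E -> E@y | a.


Left-recursive alternatives: E@y; non-recursive: a
Introduce E': E -> aE', E' -> @yE' | ε


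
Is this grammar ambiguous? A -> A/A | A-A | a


'a/a-a' has two parse trees (no precedence encoded between / and -)
Ambiguous


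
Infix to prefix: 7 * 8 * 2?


left-to-right (same/higher precedence on left): tree is (* (* 7 8) 2)
Prefix: * * 7 8 2


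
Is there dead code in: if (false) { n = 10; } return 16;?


condition is constant false, so the whole block is unreachable
Dead: 'if (false) { n = 10; }'


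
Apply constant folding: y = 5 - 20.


5 - 20 = -15 at compile time
Optimized: y = -15


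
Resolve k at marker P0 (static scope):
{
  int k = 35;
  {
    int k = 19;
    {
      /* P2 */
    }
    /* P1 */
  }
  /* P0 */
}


k declared in the same block as P0
k = 35


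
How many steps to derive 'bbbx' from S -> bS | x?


Derivation: S => bS => bbS => bbbS => bbbx
Steps: 4


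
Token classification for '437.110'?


Pattern: digits with a decimal point
Type: FLOAT_LITERAL


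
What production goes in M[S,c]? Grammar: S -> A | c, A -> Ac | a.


For [S, c]: 'c' ∈ FIRST(c)
Entry: S -> c


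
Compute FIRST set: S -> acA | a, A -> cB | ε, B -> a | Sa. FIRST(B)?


Per alternative of B: FIRST(a) = {a}; FIRST(Sa) = {a}
FIRST(B) = {a}


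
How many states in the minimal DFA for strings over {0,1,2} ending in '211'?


Track the longest suffix of input matching a prefix of '211': 4 classes (prefixes of length 0..3)
Minimal DFA: 4 states


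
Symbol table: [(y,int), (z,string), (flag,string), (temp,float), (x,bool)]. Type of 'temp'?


Lookup 'temp' → type float


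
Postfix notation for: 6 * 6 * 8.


Left to right (same or higher precedence on left)
Postfix: 6 6 * 8 *


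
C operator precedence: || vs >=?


'>=' is relational (level 7); '||' is logical OR (level 1)
Higher level binds tighter
'>=' has higher precedence than '||'


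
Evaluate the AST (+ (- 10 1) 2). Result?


Evaluate inner: (- 10 1) = 9
Evaluate root: (+ 9 2) = 11
Result: 11


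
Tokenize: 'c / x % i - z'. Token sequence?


Scan left to right, longest-match per lexeme
Tokens: ID(c), OP(/), ID(x), OP(%), ID(i), OP(-), ID(z)


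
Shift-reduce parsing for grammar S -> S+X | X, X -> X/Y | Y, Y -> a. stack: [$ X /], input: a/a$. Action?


no handle; shift 'a'
Action: shift


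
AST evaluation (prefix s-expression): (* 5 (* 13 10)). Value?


Evaluate inner: (* 13 10) = 130
Evaluate root: (* 5 130) = 650
Result: 650


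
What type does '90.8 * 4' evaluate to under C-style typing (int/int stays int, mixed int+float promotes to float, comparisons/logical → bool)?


Operand types: float * int
Rule: mixed int/float promotes to float; int/int stays int
Result type: float


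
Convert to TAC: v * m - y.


Break into single-operator statements:
t1 = v * m
t2 = t1 - y


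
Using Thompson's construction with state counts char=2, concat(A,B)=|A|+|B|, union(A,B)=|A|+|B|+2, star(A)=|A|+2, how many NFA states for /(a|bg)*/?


Syntax tree has 3 char leaf(s), 1 union(s), 1 star(s)
chars contribute 3×2 = 6; each union adds +2; each star adds +2
Total: 6 + 2 + 2 = 10 states


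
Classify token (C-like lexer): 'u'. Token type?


Pattern: letter/underscore followed by alphanumerics, not a keyword
Type: IDENTIFIER


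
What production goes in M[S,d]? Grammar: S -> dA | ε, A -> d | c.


For [S, d]: 'd' ∈ FIRST(dA)
Entry: S -> dA


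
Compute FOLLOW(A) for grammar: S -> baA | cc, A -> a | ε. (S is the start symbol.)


$ ∈ FOLLOW(S). For each A -> αBβ: add FIRST(β)\{ε} to FOLLOW(B); if β nullable, add FOLLOW(A).
FOLLOW(A) = {$}


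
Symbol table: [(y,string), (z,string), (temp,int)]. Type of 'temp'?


Lookup 'temp' → type int


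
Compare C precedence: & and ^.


'&' is bitwise AND (level 5); '^' is bitwise XOR (level 4)
Higher level binds tighter
'&' has higher precedence than '^'


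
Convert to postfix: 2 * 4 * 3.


Left to right (same or higher precedence on left)
Postfix: 2 4 * 3 *


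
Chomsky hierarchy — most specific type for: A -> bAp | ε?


Single nonterminal LHS, but b^n p^n is not regular
Classification: Type 2 (Context-Free)


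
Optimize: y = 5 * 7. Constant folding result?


5 * 7 = 35 at compile time
Optimized: y = 35


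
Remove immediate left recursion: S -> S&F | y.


Left-recursive alternatives: S&F; non-recursive: y
Introduce S': S -> yS', S' -> &FS' | ε


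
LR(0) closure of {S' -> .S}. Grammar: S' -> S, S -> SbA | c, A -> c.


Start: S' -> .S
For each item with dot before a nonterminal B, add B -> .γ for every B-production
Closure: [S' -> .S, S -> .SbA, S -> .c]


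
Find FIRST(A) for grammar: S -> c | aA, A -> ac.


Per alternative of A: FIRST(ac) = {a}
FIRST(A) = {a}


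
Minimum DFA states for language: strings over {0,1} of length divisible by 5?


Track length mod 5: states 0..4, accept at 0
Minimal DFA: 5 states


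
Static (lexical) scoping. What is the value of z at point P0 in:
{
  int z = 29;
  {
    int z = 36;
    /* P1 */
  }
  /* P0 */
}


z declared in the same block as P0
z = 29


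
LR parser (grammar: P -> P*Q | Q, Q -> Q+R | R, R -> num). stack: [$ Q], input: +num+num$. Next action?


shift '+' to continue Q -> Q+R
Action: shift


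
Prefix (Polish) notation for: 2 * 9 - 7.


left-to-right (same/higher precedence on left): tree is (- (* 2 9) 7)
Prefix: - * 2 9 7


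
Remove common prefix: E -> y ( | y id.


Common prefix: 'y'
Factored: E -> y E', E' -> ( | id


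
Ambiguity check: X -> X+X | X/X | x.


'x+x/x' has two parse trees (no precedence encoded between + and /)
Ambiguous


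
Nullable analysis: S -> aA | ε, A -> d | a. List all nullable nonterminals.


A nonterminal is nullable iff some alternative derives ε (directly, or every symbol in it is nullable)
Nullable: {S}


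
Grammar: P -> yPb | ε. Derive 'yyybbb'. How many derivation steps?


Derivation: P => yPb => yyPbb => yyyPbbb => yyybbb
Steps: 4


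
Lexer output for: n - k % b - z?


Scan left to right, longest-match per lexeme
Tokens: ID(n), OP(-), ID(k), OP(%), ID(b), OP(-), ID(z)


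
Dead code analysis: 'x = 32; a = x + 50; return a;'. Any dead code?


x is read by a's definition; a is returned
No dead code


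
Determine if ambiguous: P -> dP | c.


right-linear, alternatives start with distinct terminals 'd' vs 'c': unique leftmost derivation
Unambiguous


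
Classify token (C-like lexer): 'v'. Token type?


Pattern: letter/underscore followed by alphanumerics, not a keyword
Type: IDENTIFIER


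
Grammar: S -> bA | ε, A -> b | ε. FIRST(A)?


Per alternative of A: FIRST(b) = {b}; FIRST(ε) = {ε}
FIRST(A) = {b, ε}


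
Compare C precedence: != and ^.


'!=' is equality (level 6); '^' is bitwise XOR (level 4)
Higher level binds tighter
'!=' has higher precedence than '^'


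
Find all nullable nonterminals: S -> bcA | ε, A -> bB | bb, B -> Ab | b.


A nonterminal is nullable iff some alternative derives ε (directly, or every symbol in it is nullable)
Nullable: {S}


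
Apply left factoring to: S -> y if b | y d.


Common prefix: 'y'
Factored: S -> y S', S' -> if b | d


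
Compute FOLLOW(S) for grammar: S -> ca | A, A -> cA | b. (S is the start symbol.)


$ ∈ FOLLOW(S). For each A -> αBβ: add FIRST(β)\{ε} to FOLLOW(B); if β nullable, add FOLLOW(A).
FOLLOW(S) = {$}


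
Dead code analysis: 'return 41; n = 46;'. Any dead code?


statement follows a return and is unreachable
Dead: 'n = 46'


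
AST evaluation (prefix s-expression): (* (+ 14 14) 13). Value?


Evaluate inner: (+ 14 14) = 28
Evaluate root: (* 28 13) = 364
Result: 364


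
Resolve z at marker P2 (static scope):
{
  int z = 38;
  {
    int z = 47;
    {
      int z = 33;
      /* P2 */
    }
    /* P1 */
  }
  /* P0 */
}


z declared in the same block as P2
z = 33


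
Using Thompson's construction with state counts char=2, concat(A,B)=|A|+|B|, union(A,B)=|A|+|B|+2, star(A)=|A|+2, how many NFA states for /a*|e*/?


Syntax tree has 2 char leaf(s), 1 union(s), 2 star(s)
chars contribute 2×2 = 4; each union adds +2; each star adds +2
Total: 4 + 2 + 4 = 10 states


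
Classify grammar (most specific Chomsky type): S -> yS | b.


Right-linear: every RHS is a terminal or a terminal followed by one nonterminal
Classification: Type 3 (Regular)


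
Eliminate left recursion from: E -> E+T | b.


Left-recursive alternatives: E+T; non-recursive: b
Introduce E': E -> bE', E' -> +TE' | ε


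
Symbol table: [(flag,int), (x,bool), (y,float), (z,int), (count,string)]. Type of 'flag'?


Lookup 'flag' → type int


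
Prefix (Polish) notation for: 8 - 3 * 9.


'*' binds tighter: tree is (- 8 (* 3 9))
Prefix: - 8 * 3 9


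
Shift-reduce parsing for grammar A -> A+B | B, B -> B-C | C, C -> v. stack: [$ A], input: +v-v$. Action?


shift '+' to continue A -> A+B
Action: shift


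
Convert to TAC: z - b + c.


Break into single-operator statements:
t1 = z - b
t2 = t1 + c


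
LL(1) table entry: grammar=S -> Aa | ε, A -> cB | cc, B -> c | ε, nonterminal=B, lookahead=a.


For [B, a]: ε is nullable and 'a' ∈ FOLLOW(B)
Entry: B -> ε


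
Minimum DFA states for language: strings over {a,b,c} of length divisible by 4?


Track length mod 4: states 0..3, accept at 0
Minimal DFA: 4 states


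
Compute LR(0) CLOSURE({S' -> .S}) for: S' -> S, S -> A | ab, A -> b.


Start: S' -> .S
For each item with dot before a nonterminal B, add B -> .γ for every B-production
Closure: [S' -> .S, S -> .A, S -> .ab, A -> .b]


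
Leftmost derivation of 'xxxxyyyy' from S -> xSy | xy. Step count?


Derivation: S => xSy => xxSyy => xxxSyyy => xxxxyyyy
Steps: 4


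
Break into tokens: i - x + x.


Scan left to right, longest-match per lexeme
Tokens: ID(i), OP(-), ID(x), OP(+), ID(x)


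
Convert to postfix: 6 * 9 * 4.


Left to right (same or higher precedence on left)
Postfix: 6 9 * 4 *


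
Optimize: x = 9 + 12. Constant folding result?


9 + 12 = 21 at compile time
Optimized: x = 21


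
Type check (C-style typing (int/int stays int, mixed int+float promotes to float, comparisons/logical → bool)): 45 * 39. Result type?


Operand types: int * int
Rule: mixed int/float promotes to float; int/int stays int
Result type: int


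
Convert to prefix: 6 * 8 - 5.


left-to-right (same/higher precedence on left): tree is (- (* 6 8) 5)
Prefix: - * 6 8 5


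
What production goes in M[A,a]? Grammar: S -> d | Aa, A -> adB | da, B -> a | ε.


For [A, a]: 'a' ∈ FIRST(adB)
Entry: A -> adB


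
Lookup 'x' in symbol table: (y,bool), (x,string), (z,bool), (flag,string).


Lookup 'x' → type string


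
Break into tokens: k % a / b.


Scan left to right, longest-match per lexeme
Tokens: ID(k), OP(%), ID(a), OP(/), ID(b)


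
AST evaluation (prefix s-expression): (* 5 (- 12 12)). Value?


Evaluate inner: (- 12 12) = 0
Evaluate root: (* 5 0) = 0
Result: 0


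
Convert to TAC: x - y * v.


Break into single-operator statements:
t1 = y * v
t2 = x - t1


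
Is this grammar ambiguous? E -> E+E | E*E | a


'a+a*a' has two parse trees (no precedence encoded between + and *)
Ambiguous


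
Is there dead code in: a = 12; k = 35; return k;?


a is assigned but never read
Dead: 'a = 12'


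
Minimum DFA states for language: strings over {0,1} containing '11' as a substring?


KMP-style automaton: 2 progress states + 1 absorbing accept = 3
Minimal DFA: 3 states


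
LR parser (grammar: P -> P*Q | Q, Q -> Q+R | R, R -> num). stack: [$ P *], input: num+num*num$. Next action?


no handle ('P*' is not any RHS); shift 'num'
Action: shift


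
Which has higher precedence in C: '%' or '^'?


'%' is multiplicative (level 10); '^' is bitwise XOR (level 4)
Higher level binds tighter
'%' has higher precedence than '^'


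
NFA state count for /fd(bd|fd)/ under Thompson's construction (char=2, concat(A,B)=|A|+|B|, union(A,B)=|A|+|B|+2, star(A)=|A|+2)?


Syntax tree has 6 char leaf(s), 1 union(s), 0 star(s)
chars contribute 6×2 = 12; each union adds +2; each star adds +2
Total: 12 + 2 + 0 = 14 states


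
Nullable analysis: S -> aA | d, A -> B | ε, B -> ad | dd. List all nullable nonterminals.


A nonterminal is nullable iff some alternative derives ε (directly, or every symbol in it is nullable)
Nullable: {A}


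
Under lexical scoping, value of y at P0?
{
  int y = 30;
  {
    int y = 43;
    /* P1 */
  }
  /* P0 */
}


y declared in the same block as P0
y = 30


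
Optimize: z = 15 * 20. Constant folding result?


15 * 20 = 300 at compile time
Optimized: z = 300


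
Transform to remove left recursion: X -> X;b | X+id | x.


Left-recursive alternatives: X;b, X+id; non-recursive: x
Introduce X': X -> xX', X' -> ;bX' | +idX' | ε


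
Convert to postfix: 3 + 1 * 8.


* has higher precedence, evaluate 1*8 first
Postfix: 3 1 8 * +


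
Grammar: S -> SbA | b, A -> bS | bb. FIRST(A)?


Per alternative of A: FIRST(bS) = {b}; FIRST(bb) = {b}
FIRST(A) = {b}


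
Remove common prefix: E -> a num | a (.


Common prefix: 'a'
Factored: E -> a E', E' -> num | (


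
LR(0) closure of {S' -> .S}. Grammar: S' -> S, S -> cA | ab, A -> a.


Start: S' -> .S
For each item with dot before a nonterminal B, add B -> .γ for every B-production
Closure: [S' -> .S, S -> .cA, S -> .ab]


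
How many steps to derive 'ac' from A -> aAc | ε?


Derivation: A => aAc => ac
Steps: 2


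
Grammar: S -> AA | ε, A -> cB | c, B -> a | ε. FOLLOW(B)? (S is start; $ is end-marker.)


$ ∈ FOLLOW(S). For each A -> αBβ: add FIRST(β)\{ε} to FOLLOW(B); if β nullable, add FOLLOW(A).
FOLLOW(B) = {$, c}


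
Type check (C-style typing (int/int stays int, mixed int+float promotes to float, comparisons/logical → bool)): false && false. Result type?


Operand types: bool && bool
Rule: logical operators take bool operands and yield bool
Result type: bool


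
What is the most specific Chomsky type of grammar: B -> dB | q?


Right-linear: every RHS is a terminal or a terminal followed by one nonterminal
Classification: Type 3 (Regular)


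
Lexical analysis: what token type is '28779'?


Pattern: digits only
Type: INTEGER_LITERAL


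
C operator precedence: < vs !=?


'<' is relational (level 7); '!=' is equality (level 6)
Higher level binds tighter
'<' has higher precedence than '!='


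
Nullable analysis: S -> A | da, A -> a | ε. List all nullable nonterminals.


A nonterminal is nullable iff some alternative derives ε (directly, or every symbol in it is nullable)
Nullable: {A, S}


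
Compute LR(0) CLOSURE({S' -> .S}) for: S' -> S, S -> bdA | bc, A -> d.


Start: S' -> .S
For each item with dot before a nonterminal B, add B -> .γ for every B-production
Closure: [S' -> .S, S -> .bdA, S -> .bc]


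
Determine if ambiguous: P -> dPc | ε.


balanced d^n…c^n: each string has a unique parse
Unambiguous


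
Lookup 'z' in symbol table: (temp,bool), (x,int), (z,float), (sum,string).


Lookup 'z' → type float


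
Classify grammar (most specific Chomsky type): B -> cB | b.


Right-linear: every RHS is a terminal or a terminal followed by one nonterminal
Classification: Type 3 (Regular)


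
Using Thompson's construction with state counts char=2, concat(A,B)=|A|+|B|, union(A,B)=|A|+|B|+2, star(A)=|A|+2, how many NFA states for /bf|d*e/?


Syntax tree has 4 char leaf(s), 1 union(s), 1 star(s)
chars contribute 4×2 = 8; each union adds +2; each star adds +2
Total: 8 + 2 + 2 = 12 states


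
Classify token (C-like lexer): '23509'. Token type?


Pattern: digits only
Type: INTEGER_LITERAL


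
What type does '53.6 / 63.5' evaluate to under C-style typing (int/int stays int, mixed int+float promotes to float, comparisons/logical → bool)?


Operand types: float / float
Rule: mixed int/float promotes to float; int/int stays int
Result type: float


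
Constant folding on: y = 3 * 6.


3 * 6 = 18 at compile time
Optimized: y = 18


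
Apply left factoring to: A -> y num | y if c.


Common prefix: 'y'
Factored: A -> y A', A' -> num | if c


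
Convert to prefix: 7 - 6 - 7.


left-to-right (same/higher precedence on left): tree is (- (- 7 6) 7)
Prefix: - - 7 6 7


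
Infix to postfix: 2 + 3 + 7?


Left to right (same or higher precedence on left)
Postfix: 2 3 + 7 +


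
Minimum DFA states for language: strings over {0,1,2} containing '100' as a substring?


KMP-style automaton: 3 progress states + 1 absorbing accept = 4
Minimal DFA: 4 states


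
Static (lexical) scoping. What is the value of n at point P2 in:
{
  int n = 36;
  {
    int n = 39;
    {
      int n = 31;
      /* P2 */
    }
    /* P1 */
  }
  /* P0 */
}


n declared in the same block as P2
n = 31


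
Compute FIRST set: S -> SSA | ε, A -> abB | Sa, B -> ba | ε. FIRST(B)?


Per alternative of B: FIRST(ba) = {b}; FIRST(ε) = {ε}
FIRST(B) = {b, ε}


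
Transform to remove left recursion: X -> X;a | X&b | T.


Left-recursive alternatives: X;a, X&b; non-recursive: T
Introduce X': X -> TX', X' -> ;aX' | &bX' | ε


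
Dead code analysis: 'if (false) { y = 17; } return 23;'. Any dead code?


condition is constant false, so the whole block is unreachable
Dead: 'if (false) { y = 17; }'


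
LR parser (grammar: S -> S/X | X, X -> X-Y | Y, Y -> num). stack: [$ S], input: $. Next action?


start symbol S on stack, input exhausted
Action: accept


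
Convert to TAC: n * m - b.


Break into single-operator statements:
t1 = n * m
t2 = t1 - b


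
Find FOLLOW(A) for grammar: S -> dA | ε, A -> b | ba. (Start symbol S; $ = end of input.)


$ ∈ FOLLOW(S). For each A -> αBβ: add FIRST(β)\{ε} to FOLLOW(B); if β nullable, add FOLLOW(A).
FOLLOW(A) = {$}


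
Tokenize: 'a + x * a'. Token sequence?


Scan left to right, longest-match per lexeme
Tokens: ID(a), OP(+), ID(x), OP(*), ID(a)


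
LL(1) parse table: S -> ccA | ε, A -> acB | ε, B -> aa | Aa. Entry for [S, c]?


For [S, c]: 'c' ∈ FIRST(ccA)
Entry: S -> ccA


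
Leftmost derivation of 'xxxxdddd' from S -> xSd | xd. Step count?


Derivation: S => xSd => xxSdd => xxxSddd => xxxxdddd
Steps: 4


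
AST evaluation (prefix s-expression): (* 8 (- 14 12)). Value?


Evaluate inner: (- 14 12) = 2
Evaluate root: (* 8 2) = 16
Result: 16


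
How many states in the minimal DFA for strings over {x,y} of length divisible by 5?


Track length mod 5: states 0..4, accept at 0
Minimal DFA: 5 states


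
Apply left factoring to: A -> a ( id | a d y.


Common prefix: 'a'
Factored: A -> a A', A' -> ( id | d y


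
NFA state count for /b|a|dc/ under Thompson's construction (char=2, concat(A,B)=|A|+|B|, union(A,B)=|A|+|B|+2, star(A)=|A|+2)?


Syntax tree has 4 char leaf(s), 2 union(s), 0 star(s)
chars contribute 4×2 = 8; each union adds +2; each star adds +2
Total: 8 + 4 + 0 = 12 states


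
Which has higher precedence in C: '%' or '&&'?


'%' is multiplicative (level 10); '&&' is logical AND (level 2)
Higher level binds tighter
'%' has higher precedence than '&&'


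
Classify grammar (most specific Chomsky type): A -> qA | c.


Right-linear: every RHS is a terminal or a terminal followed by one nonterminal
Classification: Type 3 (Regular)


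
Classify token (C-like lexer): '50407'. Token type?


Pattern: digits only
Type: INTEGER_LITERAL


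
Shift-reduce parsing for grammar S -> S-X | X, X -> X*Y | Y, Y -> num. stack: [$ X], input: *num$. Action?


shift '*' to continue X -> X*Y
Action: shift


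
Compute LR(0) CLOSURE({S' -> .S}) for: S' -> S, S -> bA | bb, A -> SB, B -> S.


Start: S' -> .S
For each item with dot before a nonterminal B, add B -> .γ for every B-production
Closure: [S' -> .S, S -> .bA, S -> .bb]


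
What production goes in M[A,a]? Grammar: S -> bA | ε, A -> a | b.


For [A, a]: 'a' ∈ FIRST(a)
Entry: A -> a


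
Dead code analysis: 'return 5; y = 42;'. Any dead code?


statement follows a return and is unreachable
Dead: 'y = 42'


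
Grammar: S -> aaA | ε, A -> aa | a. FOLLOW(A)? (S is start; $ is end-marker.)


$ ∈ FOLLOW(S). For each A -> αBβ: add FIRST(β)\{ε} to FOLLOW(B); if β nullable, add FOLLOW(A).
FOLLOW(A) = {$}


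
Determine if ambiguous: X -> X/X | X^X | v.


'v/v^v' has two parse trees (no precedence encoded between / and ^)
Ambiguous


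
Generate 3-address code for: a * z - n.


Break into single-operator statements:
t1 = a * z
t2 = t1 - n


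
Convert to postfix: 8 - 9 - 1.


Left to right (same or higher precedence on left)
Postfix: 8 9 - 1 -


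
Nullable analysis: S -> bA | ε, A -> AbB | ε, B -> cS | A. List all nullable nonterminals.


A nonterminal is nullable iff some alternative derives ε (directly, or every symbol in it is nullable)
Nullable: {A, B, S}


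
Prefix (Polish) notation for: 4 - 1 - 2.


left-to-right (same/higher precedence on left): tree is (- (- 4 1) 2)
Prefix: - - 4 1 2


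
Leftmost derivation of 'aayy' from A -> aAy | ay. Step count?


Derivation: A => aAy => aayy
Steps: 2


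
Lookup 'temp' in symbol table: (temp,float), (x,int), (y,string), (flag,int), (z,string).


Lookup 'temp' → type float


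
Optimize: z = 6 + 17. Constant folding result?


6 + 17 = 23 at compile time
Optimized: z = 23
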